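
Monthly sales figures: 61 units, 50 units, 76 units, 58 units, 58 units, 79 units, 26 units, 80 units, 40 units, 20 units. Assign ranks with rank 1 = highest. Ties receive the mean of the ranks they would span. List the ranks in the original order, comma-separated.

4, 7, 3, 5.5, 5.5, 2, 9, 1, 8, 10

Sorted (descending): 80, 79, 76, 61, 58, 58, 50, 40, 26, 20
The 2 values of 58 occupy positions 5–6 → average rank (5+6)/2 = 5.5.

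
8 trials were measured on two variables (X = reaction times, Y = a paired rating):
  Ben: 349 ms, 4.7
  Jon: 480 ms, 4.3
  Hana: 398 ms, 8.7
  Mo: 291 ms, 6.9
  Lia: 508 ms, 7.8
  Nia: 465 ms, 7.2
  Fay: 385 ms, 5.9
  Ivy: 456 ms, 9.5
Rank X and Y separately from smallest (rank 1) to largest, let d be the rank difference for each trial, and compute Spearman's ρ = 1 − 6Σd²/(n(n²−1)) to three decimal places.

Ranks of variable 1: 2, 7, 4, 1, 8, 6, 3, 5
Ranks of variable 2: 2, 1, 7, 4, 6, 5, 3, 8
d = r₁ − r₂: 0, 6, -3, -3, 2, 1, 0, -3
d²: 0, 36, 9, 9, 4, 1, 0, 9; Σd² = 68
ρ = 1 − 6·68/(8·63) = 1 − 408/504 = 0.190

0.190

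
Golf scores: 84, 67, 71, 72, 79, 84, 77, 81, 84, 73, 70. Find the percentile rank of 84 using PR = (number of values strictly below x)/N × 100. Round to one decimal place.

N = 11.
Strictly below 84: 8. Equal to 84: 3.
PR = 8/11 × 100 = 72.7

72.7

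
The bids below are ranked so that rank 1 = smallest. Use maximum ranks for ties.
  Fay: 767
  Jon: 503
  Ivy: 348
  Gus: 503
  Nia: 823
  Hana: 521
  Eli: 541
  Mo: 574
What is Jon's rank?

3

Sorted (ascending): 348, 503, 503, 521, 541, 574, 767, 823
The 2 values of 503 occupy positions 2–3 → each gets rank 3.
Jon has value 503 → rank 3.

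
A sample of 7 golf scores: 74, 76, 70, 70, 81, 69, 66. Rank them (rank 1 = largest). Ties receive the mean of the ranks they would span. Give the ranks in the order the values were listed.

3, 2, 4.5, 4.5, 1, 6, 7

Sorted (descending): 81, 76, 74, 70, 70, 69, 66
The 2 values of 70 occupy positions 4–5 → average rank (4+5)/2 = 4.5.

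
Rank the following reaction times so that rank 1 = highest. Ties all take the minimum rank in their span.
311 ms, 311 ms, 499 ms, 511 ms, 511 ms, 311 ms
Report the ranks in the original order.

Sorted (descending): 511, 511, 499, 311, 311, 311
The 2 values of 511 occupy positions 1–2 → each gets rank 1.
The 3 values of 311 occupy positions 4–6 → each gets rank 4.

4, 4, 3, 1, 1, 4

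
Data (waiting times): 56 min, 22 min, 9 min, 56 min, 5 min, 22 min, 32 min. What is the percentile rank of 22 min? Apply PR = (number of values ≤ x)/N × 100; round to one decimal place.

N = 7.
Strictly below 22: 2. Equal to 22: 2.
PR = 4/7 × 100 = 57.1

57.1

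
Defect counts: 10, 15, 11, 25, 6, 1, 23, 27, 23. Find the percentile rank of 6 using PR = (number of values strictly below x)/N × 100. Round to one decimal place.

N = 9.
Strictly below 6: 1. Equal to 6: 1.
PR = 1/9 × 100 = 11.1

11.1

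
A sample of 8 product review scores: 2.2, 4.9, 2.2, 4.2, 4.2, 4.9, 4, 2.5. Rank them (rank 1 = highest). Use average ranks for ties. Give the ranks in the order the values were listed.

7.5, 1.5, 7.5, 3.5, 3.5, 1.5, 5, 6

Sorted (descending): 4.9, 4.9, 4.2, 4.2, 4, 2.5, 2.2, 2.2
The 2 values of 4.9 occupy positions 1–2 → average rank (1+2)/2 = 1.5.
The 2 values of 4.2 occupy positions 3–4 → average rank (3+4)/2 = 3.5.
The 2 values of 2.2 occupy positions 7–8 → average rank (7+8)/2 = 7.5.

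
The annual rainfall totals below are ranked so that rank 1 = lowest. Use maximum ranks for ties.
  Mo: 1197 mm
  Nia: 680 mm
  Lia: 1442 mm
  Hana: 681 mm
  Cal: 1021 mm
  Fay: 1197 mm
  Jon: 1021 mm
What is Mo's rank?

6

Sorted (ascending): 680, 681, 1021, 1021, 1197, 1197, 1442
The 2 values of 1021 occupy positions 3–4 → each gets rank 4.
The 2 values of 1197 occupy positions 5–6 → each gets rank 6.
Mo has value 1197 mm → rank 6.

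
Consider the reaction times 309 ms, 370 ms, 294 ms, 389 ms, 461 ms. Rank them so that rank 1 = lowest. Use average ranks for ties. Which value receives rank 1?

294

Sorted (ascending): 294, 309, 370, 389, 461
No ties — each value takes its position as its rank.
Rank 1 → value 294.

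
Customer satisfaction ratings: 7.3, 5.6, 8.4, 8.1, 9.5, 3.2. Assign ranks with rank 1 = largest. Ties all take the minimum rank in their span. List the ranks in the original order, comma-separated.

4, 5, 2, 3, 1, 6

Sorted (descending): 9.5, 8.4, 8.1, 7.3, 5.6, 3.2
No ties — each value takes its position as its rank.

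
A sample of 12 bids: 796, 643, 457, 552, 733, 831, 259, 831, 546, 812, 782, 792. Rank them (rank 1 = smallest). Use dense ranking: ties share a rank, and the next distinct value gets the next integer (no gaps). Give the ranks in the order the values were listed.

Sorted (ascending): 259, 457, 546, 552, 643, 733, 782, 792, 796, 812, 831, 831
The 2 values of 831 share dense rank 11.
Remaining distinct values take the next consecutive integers.

9, 5, 2, 4, 6, 11, 1, 11, 3, 10, 7, 8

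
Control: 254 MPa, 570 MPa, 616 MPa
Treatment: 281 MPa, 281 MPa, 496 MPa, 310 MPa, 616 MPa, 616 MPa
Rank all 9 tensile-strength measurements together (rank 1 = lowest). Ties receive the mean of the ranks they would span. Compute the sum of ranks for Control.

15

Sorted (ascending): 254, 281, 281, 310, 496, 570, 616, 616, 616
The 2 values of 281 occupy positions 2–3 → average rank (2+3)/2 = 2.5.
The 3 values of 616 occupy positions 7–9 → average rank 8.
Control values → pooled ranks: 254→1, 570→6, 616→8
Rank sum = 1 + 6 + 8 = 15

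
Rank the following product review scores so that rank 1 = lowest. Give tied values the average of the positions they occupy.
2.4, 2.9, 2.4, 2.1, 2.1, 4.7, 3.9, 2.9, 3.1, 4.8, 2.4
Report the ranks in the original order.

Sorted (ascending): 2.1, 2.1, 2.4, 2.4, 2.4, 2.9, 2.9, 3.1, 3.9, 4.7, 4.8
The 2 values of 2.1 occupy positions 1–2 → average rank (1+2)/2 = 1.5.
The 3 values of 2.4 occupy positions 3–5 → average rank 4.
The 2 values of 2.9 occupy positions 6–7 → average rank (6+7)/2 = 6.5.

4, 6.5, 4, 1.5, 1.5, 10, 9, 6.5, 8, 11, 4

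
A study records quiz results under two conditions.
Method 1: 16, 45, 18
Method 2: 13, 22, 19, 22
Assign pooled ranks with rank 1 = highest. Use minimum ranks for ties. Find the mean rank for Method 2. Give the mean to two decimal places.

3.75

Sorted (descending): 45, 22, 22, 19, 18, 16, 13
The 2 values of 22 occupy positions 2–3 → each gets rank 2.
Method 2 values → pooled ranks: 13→7, 22→2, 19→4, 22→2
Mean rank = (7 + 2 + 4 + 2) / 4 = 3.75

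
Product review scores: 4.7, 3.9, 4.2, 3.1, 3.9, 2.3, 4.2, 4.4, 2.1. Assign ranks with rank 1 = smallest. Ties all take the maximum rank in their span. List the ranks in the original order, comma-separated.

Sorted (ascending): 2.1, 2.3, 3.1, 3.9, 3.9, 4.2, 4.2, 4.4, 4.7
The 2 values of 3.9 occupy positions 4–5 → each gets rank 5.
The 2 values of 4.2 occupy positions 6–7 → each gets rank 7.

9, 5, 7, 3, 5, 2, 7, 8, 1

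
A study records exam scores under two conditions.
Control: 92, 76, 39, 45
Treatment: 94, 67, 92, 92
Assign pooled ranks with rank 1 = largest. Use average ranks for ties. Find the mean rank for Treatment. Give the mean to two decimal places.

3.25

Sorted (descending): 94, 92, 92, 92, 76, 67, 45, 39
The 3 values of 92 occupy positions 2–4 → average rank 3.
Treatment values → pooled ranks: 94→1, 67→6, 92→3, 92→3
Mean rank = (1 + 6 + 3 + 3) / 4 = 3.25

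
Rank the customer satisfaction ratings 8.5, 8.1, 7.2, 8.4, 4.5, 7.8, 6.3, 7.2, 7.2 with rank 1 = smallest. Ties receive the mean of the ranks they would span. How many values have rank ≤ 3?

2

Sorted (ascending): 4.5, 6.3, 7.2, 7.2, 7.2, 7.8, 8.1, 8.4, 8.5
The 3 values of 7.2 occupy positions 3–5 → average rank 4.
Ranks ≤ 3: {1, 2} → 2 values.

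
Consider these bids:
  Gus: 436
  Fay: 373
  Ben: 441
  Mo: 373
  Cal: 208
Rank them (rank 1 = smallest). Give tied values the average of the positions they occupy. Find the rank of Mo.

2.5

Sorted (ascending): 208, 373, 373, 436, 441
The 2 values of 373 occupy positions 2–3 → average rank (2+3)/2 = 2.5.
Mo has value 373 → rank 2.5.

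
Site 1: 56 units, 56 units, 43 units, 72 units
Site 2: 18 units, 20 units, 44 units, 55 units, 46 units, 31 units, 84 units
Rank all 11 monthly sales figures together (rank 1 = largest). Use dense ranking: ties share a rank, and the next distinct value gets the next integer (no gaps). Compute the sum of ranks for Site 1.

Sorted (descending): 84, 72, 56, 56, 55, 46, 44, 43, 31, 20, 18
The 2 values of 56 share dense rank 3.
Remaining distinct values take the next consecutive integers.
Site 1 values → pooled ranks: 56→3, 56→3, 43→7, 72→2
Rank sum = 3 + 3 + 7 + 2 = 15

15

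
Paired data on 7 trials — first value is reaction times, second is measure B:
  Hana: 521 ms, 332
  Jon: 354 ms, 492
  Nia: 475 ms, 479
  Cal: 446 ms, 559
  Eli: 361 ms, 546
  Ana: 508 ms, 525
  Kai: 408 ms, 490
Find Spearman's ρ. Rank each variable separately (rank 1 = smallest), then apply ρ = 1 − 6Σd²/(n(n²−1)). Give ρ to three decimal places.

-0.429

Ranks of variable 1: 7, 1, 5, 4, 2, 6, 3
Ranks of variable 2: 1, 4, 2, 7, 6, 5, 3
d = r₁ − r₂: 6, -3, 3, -3, -4, 1, 0
d²: 36, 9, 9, 9, 16, 1, 0; Σd² = 80
ρ = 1 − 6·80/(7·48) = 1 − 480/336 = -0.429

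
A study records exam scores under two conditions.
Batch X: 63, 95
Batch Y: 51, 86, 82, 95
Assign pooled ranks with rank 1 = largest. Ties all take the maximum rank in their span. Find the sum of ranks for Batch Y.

Sorted (descending): 95, 95, 86, 82, 63, 51
The 2 values of 95 occupy positions 1–2 → each gets rank 2.
Batch Y values → pooled ranks: 51→6, 86→3, 82→4, 95→2
Rank sum = 6 + 3 + 4 + 2 = 15

15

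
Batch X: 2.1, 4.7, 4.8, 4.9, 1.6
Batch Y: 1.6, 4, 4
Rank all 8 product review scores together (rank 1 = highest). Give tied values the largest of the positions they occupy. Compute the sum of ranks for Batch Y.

Sorted (descending): 4.9, 4.8, 4.7, 4, 4, 2.1, 1.6, 1.6
The 2 values of 4 occupy positions 4–5 → each gets rank 5.
The 2 values of 1.6 occupy positions 7–8 → each gets rank 8.
Batch Y values → pooled ranks: 1.6→8, 4→5, 4→5
Rank sum = 8 + 5 + 5 = 18

18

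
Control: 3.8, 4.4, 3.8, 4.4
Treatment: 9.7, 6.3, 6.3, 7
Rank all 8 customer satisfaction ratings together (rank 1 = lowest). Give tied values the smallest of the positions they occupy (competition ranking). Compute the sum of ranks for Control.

8

Sorted (ascending): 3.8, 3.8, 4.4, 4.4, 6.3, 6.3, 7, 9.7
The 2 values of 3.8 occupy positions 1–2 → each gets rank 1.
The 2 values of 4.4 occupy positions 3–4 → each gets rank 3.
The 2 values of 6.3 occupy positions 5–6 → each gets rank 5.
Control values → pooled ranks: 3.8→1, 4.4→3, 3.8→1, 4.4→3
Rank sum = 1 + 3 + 1 + 3 = 8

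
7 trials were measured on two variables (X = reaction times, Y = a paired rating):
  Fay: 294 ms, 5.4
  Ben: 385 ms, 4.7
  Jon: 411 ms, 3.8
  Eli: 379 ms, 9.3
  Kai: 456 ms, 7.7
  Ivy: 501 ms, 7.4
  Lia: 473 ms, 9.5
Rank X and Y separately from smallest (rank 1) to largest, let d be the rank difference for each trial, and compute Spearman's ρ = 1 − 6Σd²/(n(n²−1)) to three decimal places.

Ranks of variable 1: 1, 3, 4, 2, 5, 7, 6
Ranks of variable 2: 3, 2, 1, 6, 5, 4, 7
d = r₁ − r₂: -2, 1, 3, -4, 0, 3, -1
d²: 4, 1, 9, 16, 0, 9, 1; Σd² = 40
ρ = 1 − 6·40/(7·48) = 1 − 240/336 = 0.286

0.286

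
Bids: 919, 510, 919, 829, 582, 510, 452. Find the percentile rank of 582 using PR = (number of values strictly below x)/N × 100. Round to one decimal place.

N = 7.
Strictly below 582: 3. Equal to 582: 1.
PR = 3/7 × 100 = 42.9

42.9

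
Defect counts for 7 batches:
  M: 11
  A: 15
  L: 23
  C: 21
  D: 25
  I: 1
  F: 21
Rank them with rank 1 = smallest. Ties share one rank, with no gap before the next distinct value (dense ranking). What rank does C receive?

Sorted (ascending): 1, 11, 15, 21, 21, 23, 25
The 2 values of 21 share dense rank 4.
Remaining distinct values take the next consecutive integers.
C has value 21 → rank 4.

4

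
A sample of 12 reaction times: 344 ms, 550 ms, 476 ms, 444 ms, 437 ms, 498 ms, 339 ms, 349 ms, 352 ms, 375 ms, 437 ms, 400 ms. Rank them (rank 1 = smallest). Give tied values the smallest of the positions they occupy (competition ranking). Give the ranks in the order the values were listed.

2, 12, 10, 9, 7, 11, 1, 3, 4, 5, 7, 6

Sorted (ascending): 339, 344, 349, 352, 375, 400, 437, 437, 444, 476, 498, 550
The 2 values of 437 occupy positions 7–8 → each gets rank 7.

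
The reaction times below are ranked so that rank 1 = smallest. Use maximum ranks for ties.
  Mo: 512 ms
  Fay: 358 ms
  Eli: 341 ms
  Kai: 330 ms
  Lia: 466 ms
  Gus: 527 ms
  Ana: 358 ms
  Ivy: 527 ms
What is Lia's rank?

Sorted (ascending): 330, 341, 358, 358, 466, 512, 527, 527
The 2 values of 358 occupy positions 3–4 → each gets rank 4.
The 2 values of 527 occupy positions 7–8 → each gets rank 8.
Lia has value 466 ms → rank 5.

5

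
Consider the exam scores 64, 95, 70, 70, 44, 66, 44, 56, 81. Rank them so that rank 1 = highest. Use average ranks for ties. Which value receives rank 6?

64

Sorted (descending): 95, 81, 70, 70, 66, 64, 56, 44, 44
The 2 values of 70 occupy positions 3–4 → average rank (3+4)/2 = 3.5.
The 2 values of 44 occupy positions 8–9 → average rank (8+9)/2 = 8.5.
Rank 6 → value 64.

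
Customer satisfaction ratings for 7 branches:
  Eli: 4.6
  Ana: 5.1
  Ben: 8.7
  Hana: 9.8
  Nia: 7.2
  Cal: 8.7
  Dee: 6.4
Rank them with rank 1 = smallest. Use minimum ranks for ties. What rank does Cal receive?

5

Sorted (ascending): 4.6, 5.1, 6.4, 7.2, 8.7, 8.7, 9.8
The 2 values of 8.7 occupy positions 5–6 → each gets rank 5.
Cal has value 8.7 → rank 5.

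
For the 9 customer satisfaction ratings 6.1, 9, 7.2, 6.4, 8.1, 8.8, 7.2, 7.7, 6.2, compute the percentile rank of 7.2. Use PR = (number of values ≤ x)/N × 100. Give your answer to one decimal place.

55.6

N = 9.
Strictly below 7.2: 3. Equal to 7.2: 2.
PR = 5/9 × 100 = 55.6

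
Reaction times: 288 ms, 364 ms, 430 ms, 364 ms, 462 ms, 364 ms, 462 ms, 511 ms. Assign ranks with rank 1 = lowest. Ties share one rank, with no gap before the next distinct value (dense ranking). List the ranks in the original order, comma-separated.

1, 2, 3, 2, 4, 2, 4, 5

Sorted (ascending): 288, 364, 364, 364, 430, 462, 462, 511
The 3 values of 364 share dense rank 2.
The 2 values of 462 share dense rank 4.
Remaining distinct values take the next consecutive integers.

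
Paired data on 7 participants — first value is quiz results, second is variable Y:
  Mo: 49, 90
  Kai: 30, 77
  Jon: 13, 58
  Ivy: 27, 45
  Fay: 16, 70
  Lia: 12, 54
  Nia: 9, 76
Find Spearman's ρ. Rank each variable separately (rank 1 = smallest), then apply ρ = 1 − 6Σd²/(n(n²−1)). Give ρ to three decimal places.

0.429

Ranks of variable 1: 7, 6, 3, 5, 4, 2, 1
Ranks of variable 2: 7, 6, 3, 1, 4, 2, 5
d = r₁ − r₂: 0, 0, 0, 4, 0, 0, -4
d²: 0, 0, 0, 16, 0, 0, 16; Σd² = 32
ρ = 1 − 6·32/(7·48) = 1 − 192/336 = 0.429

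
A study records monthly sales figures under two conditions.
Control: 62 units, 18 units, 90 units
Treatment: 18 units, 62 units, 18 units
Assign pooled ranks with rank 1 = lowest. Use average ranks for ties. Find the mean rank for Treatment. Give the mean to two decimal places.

Sorted (ascending): 18, 18, 18, 62, 62, 90
The 3 values of 18 occupy positions 1–3 → average rank 2.
The 2 values of 62 occupy positions 4–5 → average rank (4+5)/2 = 4.5.
Treatment values → pooled ranks: 18→2, 62→4.5, 18→2
Mean rank = (2 + 4.5 + 2) / 3 = 2.83

2.83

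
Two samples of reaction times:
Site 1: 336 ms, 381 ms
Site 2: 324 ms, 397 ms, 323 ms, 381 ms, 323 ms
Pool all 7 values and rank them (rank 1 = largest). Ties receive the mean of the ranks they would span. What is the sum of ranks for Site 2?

Sorted (descending): 397, 381, 381, 336, 324, 323, 323
The 2 values of 381 occupy positions 2–3 → average rank (2+3)/2 = 2.5.
The 2 values of 323 occupy positions 6–7 → average rank (6+7)/2 = 6.5.
Site 2 values → pooled ranks: 324→5, 397→1, 323→6.5, 381→2.5, 323→6.5
Rank sum = 5 + 1 + 6.5 + 2.5 + 6.5 = 21.5

21.5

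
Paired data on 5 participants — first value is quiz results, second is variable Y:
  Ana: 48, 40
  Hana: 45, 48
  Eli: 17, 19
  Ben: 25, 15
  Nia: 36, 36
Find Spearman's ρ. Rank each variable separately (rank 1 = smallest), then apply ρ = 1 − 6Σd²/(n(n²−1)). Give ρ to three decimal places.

0.800

Ranks of variable 1: 5, 4, 1, 2, 3
Ranks of variable 2: 4, 5, 2, 1, 3
d = r₁ − r₂: 1, -1, -1, 1, 0
d²: 1, 1, 1, 1, 0; Σd² = 4
ρ = 1 − 6·4/(5·24) = 1 − 24/120 = 0.800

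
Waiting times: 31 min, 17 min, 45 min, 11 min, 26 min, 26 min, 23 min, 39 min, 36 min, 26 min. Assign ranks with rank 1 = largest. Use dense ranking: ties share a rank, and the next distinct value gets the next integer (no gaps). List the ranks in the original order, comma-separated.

Sorted (descending): 45, 39, 36, 31, 26, 26, 26, 23, 17, 11
The 3 values of 26 share dense rank 5.
Remaining distinct values take the next consecutive integers.

4, 7, 1, 8, 5, 5, 6, 2, 3, 5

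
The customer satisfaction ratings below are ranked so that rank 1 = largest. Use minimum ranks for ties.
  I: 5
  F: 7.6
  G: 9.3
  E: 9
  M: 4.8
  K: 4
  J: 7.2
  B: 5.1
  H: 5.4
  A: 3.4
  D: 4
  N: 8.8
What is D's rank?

10

Sorted (descending): 9.3, 9, 8.8, 7.6, 7.2, 5.4, 5.1, 5, 4.8, 4, 4, 3.4
The 2 values of 4 occupy positions 10–11 → each gets rank 10.
D has value 4 → rank 10.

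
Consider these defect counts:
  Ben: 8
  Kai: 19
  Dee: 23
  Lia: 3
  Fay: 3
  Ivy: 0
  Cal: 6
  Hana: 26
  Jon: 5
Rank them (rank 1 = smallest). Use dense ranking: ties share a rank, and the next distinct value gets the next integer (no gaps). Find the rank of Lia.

Sorted (ascending): 0, 3, 3, 5, 6, 8, 19, 23, 26
The 2 values of 3 share dense rank 2.
Remaining distinct values take the next consecutive integers.
Lia has value 3 → rank 2.

2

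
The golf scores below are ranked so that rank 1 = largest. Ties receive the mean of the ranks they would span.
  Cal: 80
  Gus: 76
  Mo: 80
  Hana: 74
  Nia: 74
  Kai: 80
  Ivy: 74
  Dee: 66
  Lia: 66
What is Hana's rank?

6

Sorted (descending): 80, 80, 80, 76, 74, 74, 74, 66, 66
The 3 values of 80 occupy positions 1–3 → average rank 2.
The 3 values of 74 occupy positions 5–7 → average rank 6.
The 2 values of 66 occupy positions 8–9 → average rank (8+9)/2 = 8.5.
Hana has value 74 → rank 6.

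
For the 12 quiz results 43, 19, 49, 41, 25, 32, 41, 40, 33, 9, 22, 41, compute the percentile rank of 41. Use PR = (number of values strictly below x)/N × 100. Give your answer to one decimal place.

N = 12.
Strictly below 41: 7. Equal to 41: 3.
PR = 7/12 × 100 = 58.3

58.3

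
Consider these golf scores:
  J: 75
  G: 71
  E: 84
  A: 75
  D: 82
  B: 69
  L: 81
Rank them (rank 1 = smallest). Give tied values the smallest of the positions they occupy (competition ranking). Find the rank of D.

Sorted (ascending): 69, 71, 75, 75, 81, 82, 84
The 2 values of 75 occupy positions 3–4 → each gets rank 3.
D has value 82 → rank 6.

6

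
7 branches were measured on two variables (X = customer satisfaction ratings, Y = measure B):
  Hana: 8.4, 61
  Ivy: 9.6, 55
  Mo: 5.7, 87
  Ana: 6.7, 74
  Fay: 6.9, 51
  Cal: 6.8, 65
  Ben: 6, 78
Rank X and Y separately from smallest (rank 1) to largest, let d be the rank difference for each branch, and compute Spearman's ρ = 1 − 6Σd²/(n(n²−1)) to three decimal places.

-0.893

Ranks of variable 1: 6, 7, 1, 3, 5, 4, 2
Ranks of variable 2: 3, 2, 7, 5, 1, 4, 6
d = r₁ − r₂: 3, 5, -6, -2, 4, 0, -4
d²: 9, 25, 36, 4, 16, 0, 16; Σd² = 106
ρ = 1 − 6·106/(7·48) = 1 − 636/336 = -0.893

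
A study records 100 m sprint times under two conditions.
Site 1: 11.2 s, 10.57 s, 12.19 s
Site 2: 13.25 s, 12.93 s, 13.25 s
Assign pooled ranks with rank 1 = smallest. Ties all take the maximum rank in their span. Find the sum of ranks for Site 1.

Sorted (ascending): 10.57, 11.2, 12.19, 12.93, 13.25, 13.25
The 2 values of 13.25 occupy positions 5–6 → each gets rank 6.
Site 1 values → pooled ranks: 11.2→2, 10.57→1, 12.19→3
Rank sum = 2 + 1 + 3 = 6

6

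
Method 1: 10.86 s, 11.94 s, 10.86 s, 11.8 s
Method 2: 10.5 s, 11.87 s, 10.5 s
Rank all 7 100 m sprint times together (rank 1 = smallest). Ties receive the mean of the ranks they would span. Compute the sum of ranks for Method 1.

Sorted (ascending): 10.5, 10.5, 10.86, 10.86, 11.8, 11.87, 11.94
The 2 values of 10.5 occupy positions 1–2 → average rank (1+2)/2 = 1.5.
The 2 values of 10.86 occupy positions 3–4 → average rank (3+4)/2 = 3.5.
Method 1 values → pooled ranks: 10.86→3.5, 11.94→7, 10.86→3.5, 11.8→5
Rank sum = 3.5 + 7 + 3.5 + 5 = 19

19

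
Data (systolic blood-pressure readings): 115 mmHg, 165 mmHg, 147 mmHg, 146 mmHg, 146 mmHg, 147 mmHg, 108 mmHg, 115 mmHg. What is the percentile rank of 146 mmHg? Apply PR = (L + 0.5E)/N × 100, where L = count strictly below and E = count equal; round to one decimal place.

N = 8.
Strictly below 146: 3. Equal to 146: 2.
PR = (3 + 0.5·2)/8 × 100 = 50.0

50.0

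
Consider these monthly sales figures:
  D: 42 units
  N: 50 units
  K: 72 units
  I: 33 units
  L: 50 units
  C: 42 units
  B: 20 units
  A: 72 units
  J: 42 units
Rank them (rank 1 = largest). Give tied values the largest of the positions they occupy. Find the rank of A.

Sorted (descending): 72, 72, 50, 50, 42, 42, 42, 33, 20
The 2 values of 72 occupy positions 1–2 → each gets rank 2.
The 2 values of 50 occupy positions 3–4 → each gets rank 4.
The 3 values of 42 occupy positions 5–7 → each gets rank 7.
A has value 72 units → rank 2.

2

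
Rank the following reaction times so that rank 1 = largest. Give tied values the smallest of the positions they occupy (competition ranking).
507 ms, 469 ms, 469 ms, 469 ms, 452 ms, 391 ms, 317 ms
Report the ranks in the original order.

1, 2, 2, 2, 5, 6, 7

Sorted (descending): 507, 469, 469, 469, 452, 391, 317
The 3 values of 469 occupy positions 2–4 → each gets rank 2.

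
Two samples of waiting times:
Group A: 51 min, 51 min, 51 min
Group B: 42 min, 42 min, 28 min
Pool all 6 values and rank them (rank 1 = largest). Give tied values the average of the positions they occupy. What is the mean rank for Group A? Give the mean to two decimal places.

2.00

Sorted (descending): 51, 51, 51, 42, 42, 28
The 3 values of 51 occupy positions 1–3 → average rank 2.
The 2 values of 42 occupy positions 4–5 → average rank (4+5)/2 = 4.5.
Group A values → pooled ranks: 51→2, 51→2, 51→2
Mean rank = (2 + 2 + 2) / 3 = 2.00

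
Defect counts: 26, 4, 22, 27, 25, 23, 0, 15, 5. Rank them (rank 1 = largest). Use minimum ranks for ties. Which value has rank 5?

Sorted (descending): 27, 26, 25, 23, 22, 15, 5, 4, 0
No ties — each value takes its position as its rank.
Rank 5 → value 22.

22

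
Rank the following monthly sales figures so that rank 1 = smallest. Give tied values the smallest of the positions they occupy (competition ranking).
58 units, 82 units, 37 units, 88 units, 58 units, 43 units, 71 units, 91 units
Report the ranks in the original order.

Sorted (ascending): 37, 43, 58, 58, 71, 82, 88, 91
The 2 values of 58 occupy positions 3–4 → each gets rank 3.

3, 6, 1, 7, 3, 2, 5, 8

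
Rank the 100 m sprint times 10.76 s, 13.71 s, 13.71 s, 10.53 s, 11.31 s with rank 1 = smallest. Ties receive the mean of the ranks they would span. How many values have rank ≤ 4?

3

Sorted (ascending): 10.53, 10.76, 11.31, 13.71, 13.71
The 2 values of 13.71 occupy positions 4–5 → average rank (4+5)/2 = 4.5.
Ranks ≤ 4: {1, 2, 3} → 3 values.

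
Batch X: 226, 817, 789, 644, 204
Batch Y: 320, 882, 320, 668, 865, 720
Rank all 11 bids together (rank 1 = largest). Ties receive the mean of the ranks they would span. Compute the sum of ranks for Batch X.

35

Sorted (descending): 882, 865, 817, 789, 720, 668, 644, 320, 320, 226, 204
The 2 values of 320 occupy positions 8–9 → average rank (8+9)/2 = 8.5.
Batch X values → pooled ranks: 226→10, 817→3, 789→4, 644→7, 204→11
Rank sum = 10 + 3 + 4 + 7 + 11 = 35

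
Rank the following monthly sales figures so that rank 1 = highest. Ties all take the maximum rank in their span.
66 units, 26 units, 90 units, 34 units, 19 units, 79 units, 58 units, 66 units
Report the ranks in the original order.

4, 7, 1, 6, 8, 2, 5, 4

Sorted (descending): 90, 79, 66, 66, 58, 34, 26, 19
The 2 values of 66 occupy positions 3–4 → each gets rank 4.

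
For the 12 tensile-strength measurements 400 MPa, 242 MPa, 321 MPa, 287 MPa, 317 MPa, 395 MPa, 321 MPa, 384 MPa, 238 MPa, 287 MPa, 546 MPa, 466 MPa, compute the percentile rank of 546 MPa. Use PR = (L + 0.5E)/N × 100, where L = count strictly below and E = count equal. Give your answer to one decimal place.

95.8

N = 12.
Strictly below 546: 11. Equal to 546: 1.
PR = (11 + 0.5·1)/12 × 100 = 95.8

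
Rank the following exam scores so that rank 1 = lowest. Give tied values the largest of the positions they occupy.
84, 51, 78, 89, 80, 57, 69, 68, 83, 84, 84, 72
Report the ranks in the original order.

Sorted (ascending): 51, 57, 68, 69, 72, 78, 80, 83, 84, 84, 84, 89
The 3 values of 84 occupy positions 9–11 → each gets rank 11.

11, 1, 6, 12, 7, 2, 4, 3, 8, 11, 11, 5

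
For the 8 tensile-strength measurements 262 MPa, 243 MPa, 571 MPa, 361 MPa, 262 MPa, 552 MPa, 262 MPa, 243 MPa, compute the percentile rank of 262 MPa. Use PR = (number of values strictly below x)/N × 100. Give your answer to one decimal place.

25.0

N = 8.
Strictly below 262: 2. Equal to 262: 3.
PR = 2/8 × 100 = 25.0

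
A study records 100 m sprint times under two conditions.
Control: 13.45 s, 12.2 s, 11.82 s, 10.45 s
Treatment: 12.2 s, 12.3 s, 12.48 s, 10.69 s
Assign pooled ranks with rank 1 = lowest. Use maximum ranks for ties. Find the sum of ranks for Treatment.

Sorted (ascending): 10.45, 10.69, 11.82, 12.2, 12.2, 12.3, 12.48, 13.45
The 2 values of 12.2 occupy positions 4–5 → each gets rank 5.
Treatment values → pooled ranks: 12.2→5, 12.3→6, 12.48→7, 10.69→2
Rank sum = 5 + 6 + 7 + 2 = 20

20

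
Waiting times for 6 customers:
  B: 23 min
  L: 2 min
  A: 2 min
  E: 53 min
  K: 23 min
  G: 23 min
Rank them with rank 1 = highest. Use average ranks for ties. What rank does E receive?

Sorted (descending): 53, 23, 23, 23, 2, 2
The 3 values of 23 occupy positions 2–4 → average rank 3.
The 2 values of 2 occupy positions 5–6 → average rank (5+6)/2 = 5.5.
E has value 53 min → rank 1.

1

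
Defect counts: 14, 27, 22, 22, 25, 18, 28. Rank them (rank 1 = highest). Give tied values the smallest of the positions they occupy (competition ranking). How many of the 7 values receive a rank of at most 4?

5

Sorted (descending): 28, 27, 25, 22, 22, 18, 14
The 2 values of 22 occupy positions 4–5 → each gets rank 4.
Ranks ≤ 4: {1, 2, 3, 4, 4} → 5 values.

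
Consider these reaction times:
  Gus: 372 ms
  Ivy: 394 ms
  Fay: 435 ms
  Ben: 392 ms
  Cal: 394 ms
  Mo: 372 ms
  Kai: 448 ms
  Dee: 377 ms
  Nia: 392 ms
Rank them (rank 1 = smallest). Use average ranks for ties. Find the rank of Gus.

Sorted (ascending): 372, 372, 377, 392, 392, 394, 394, 435, 448
The 2 values of 372 occupy positions 1–2 → average rank (1+2)/2 = 1.5.
The 2 values of 392 occupy positions 4–5 → average rank (4+5)/2 = 4.5.
The 2 values of 394 occupy positions 6–7 → average rank (6+7)/2 = 6.5.
Gus has value 372 ms → rank 1.5.

1.5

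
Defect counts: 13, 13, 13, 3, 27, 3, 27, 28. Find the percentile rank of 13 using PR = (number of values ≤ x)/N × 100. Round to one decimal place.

62.5

N = 8.
Strictly below 13: 2. Equal to 13: 3.
PR = 5/8 × 100 = 62.5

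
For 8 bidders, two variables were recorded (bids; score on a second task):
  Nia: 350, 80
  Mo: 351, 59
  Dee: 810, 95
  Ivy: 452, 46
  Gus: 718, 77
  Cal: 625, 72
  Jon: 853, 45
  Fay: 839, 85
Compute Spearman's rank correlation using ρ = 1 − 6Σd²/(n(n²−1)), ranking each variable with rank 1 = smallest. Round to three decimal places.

Ranks of variable 1: 1, 2, 6, 3, 5, 4, 8, 7
Ranks of variable 2: 6, 3, 8, 2, 5, 4, 1, 7
d = r₁ − r₂: -5, -1, -2, 1, 0, 0, 7, 0
d²: 25, 1, 4, 1, 0, 0, 49, 0; Σd² = 80
ρ = 1 − 6·80/(8·63) = 1 − 480/504 = 0.048

0.048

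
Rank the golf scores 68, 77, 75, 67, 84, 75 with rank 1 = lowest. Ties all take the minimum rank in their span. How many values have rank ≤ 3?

4

Sorted (ascending): 67, 68, 75, 75, 77, 84
The 2 values of 75 occupy positions 3–4 → each gets rank 3.
Ranks ≤ 3: {1, 2, 3, 3} → 4 values.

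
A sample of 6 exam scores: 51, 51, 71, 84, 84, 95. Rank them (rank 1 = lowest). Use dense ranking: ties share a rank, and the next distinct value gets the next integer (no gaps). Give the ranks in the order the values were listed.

1, 1, 2, 3, 3, 4

Sorted (ascending): 51, 51, 71, 84, 84, 95
The 2 values of 51 share dense rank 1.
The 2 values of 84 share dense rank 3.
Remaining distinct values take the next consecutive integers.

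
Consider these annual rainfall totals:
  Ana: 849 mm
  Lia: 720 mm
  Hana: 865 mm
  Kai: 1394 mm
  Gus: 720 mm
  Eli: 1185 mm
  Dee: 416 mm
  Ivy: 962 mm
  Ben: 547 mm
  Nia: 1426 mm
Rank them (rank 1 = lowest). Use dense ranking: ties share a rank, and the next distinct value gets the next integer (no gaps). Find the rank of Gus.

3

Sorted (ascending): 416, 547, 720, 720, 849, 865, 962, 1185, 1394, 1426
The 2 values of 720 share dense rank 3.
Remaining distinct values take the next consecutive integers.
Gus has value 720 mm → rank 3.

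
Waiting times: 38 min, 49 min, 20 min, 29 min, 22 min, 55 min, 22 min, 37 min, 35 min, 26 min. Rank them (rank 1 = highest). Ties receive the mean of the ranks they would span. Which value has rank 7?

Sorted (descending): 55, 49, 38, 37, 35, 29, 26, 22, 22, 20
The 2 values of 22 occupy positions 8–9 → average rank (8+9)/2 = 8.5.
Rank 7 → value 26.

26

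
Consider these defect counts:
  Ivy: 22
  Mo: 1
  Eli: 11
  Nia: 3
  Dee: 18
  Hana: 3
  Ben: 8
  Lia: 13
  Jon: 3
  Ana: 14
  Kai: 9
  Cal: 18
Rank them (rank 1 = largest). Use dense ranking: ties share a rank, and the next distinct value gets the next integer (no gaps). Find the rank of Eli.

Sorted (descending): 22, 18, 18, 14, 13, 11, 9, 8, 3, 3, 3, 1
The 2 values of 18 share dense rank 2.
The 3 values of 3 share dense rank 8.
Remaining distinct values take the next consecutive integers.
Eli has value 11 → rank 5.

5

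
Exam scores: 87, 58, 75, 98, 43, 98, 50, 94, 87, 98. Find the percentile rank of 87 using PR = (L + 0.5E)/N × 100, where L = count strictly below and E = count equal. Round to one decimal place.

N = 10.
Strictly below 87: 4. Equal to 87: 2.
PR = (4 + 0.5·2)/10 × 100 = 50.0

50.0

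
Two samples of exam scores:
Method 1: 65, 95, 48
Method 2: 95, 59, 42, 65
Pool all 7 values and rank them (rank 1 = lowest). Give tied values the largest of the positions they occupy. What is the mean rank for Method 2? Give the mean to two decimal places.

4.00

Sorted (ascending): 42, 48, 59, 65, 65, 95, 95
The 2 values of 65 occupy positions 4–5 → each gets rank 5.
The 2 values of 95 occupy positions 6–7 → each gets rank 7.
Method 2 values → pooled ranks: 95→7, 59→3, 42→1, 65→5
Mean rank = (7 + 3 + 1 + 5) / 4 = 4.00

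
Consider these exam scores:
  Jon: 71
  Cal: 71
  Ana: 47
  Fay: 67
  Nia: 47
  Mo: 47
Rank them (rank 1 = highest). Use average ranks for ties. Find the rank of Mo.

5

Sorted (descending): 71, 71, 67, 47, 47, 47
The 2 values of 71 occupy positions 1–2 → average rank (1+2)/2 = 1.5.
The 3 values of 47 occupy positions 4–6 → average rank 5.
Mo has value 47 → rank 5.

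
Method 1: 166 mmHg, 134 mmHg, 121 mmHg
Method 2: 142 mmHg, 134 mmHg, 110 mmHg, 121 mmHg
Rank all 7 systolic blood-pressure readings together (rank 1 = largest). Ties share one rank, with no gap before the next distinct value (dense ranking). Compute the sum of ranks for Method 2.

14

Sorted (descending): 166, 142, 134, 134, 121, 121, 110
The 2 values of 134 share dense rank 3.
The 2 values of 121 share dense rank 4.
Remaining distinct values take the next consecutive integers.
Method 2 values → pooled ranks: 142→2, 134→3, 110→5, 121→4
Rank sum = 2 + 3 + 5 + 4 = 14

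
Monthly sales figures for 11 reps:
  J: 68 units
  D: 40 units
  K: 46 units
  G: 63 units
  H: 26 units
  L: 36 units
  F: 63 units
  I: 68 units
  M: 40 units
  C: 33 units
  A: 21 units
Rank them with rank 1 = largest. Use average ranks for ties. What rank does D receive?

6.5

Sorted (descending): 68, 68, 63, 63, 46, 40, 40, 36, 33, 26, 21
The 2 values of 68 occupy positions 1–2 → average rank (1+2)/2 = 1.5.
The 2 values of 63 occupy positions 3–4 → average rank (3+4)/2 = 3.5.
The 2 values of 40 occupy positions 6–7 → average rank (6+7)/2 = 6.5.
D has value 40 units → rank 6.5.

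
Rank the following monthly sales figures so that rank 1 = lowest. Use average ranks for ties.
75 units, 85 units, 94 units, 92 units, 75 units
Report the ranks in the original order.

1.5, 3, 5, 4, 1.5

Sorted (ascending): 75, 75, 85, 92, 94
The 2 values of 75 occupy positions 1–2 → average rank (1+2)/2 = 1.5.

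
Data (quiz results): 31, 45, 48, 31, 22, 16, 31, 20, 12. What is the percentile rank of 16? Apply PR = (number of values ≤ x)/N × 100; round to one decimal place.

N = 9.
Strictly below 16: 1. Equal to 16: 1.
PR = 2/9 × 100 = 22.2

22.2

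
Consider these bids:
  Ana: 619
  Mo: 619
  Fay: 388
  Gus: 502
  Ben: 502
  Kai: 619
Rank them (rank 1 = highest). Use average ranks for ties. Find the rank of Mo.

2

Sorted (descending): 619, 619, 619, 502, 502, 388
The 3 values of 619 occupy positions 1–3 → average rank 2.
The 2 values of 502 occupy positions 4–5 → average rank (4+5)/2 = 4.5.
Mo has value 619 → rank 2.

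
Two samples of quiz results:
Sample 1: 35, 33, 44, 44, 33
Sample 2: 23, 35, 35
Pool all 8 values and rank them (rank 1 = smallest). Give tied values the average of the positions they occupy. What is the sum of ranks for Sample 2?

Sorted (ascending): 23, 33, 33, 35, 35, 35, 44, 44
The 2 values of 33 occupy positions 2–3 → average rank (2+3)/2 = 2.5.
The 3 values of 35 occupy positions 4–6 → average rank 5.
The 2 values of 44 occupy positions 7–8 → average rank (7+8)/2 = 7.5.
Sample 2 values → pooled ranks: 23→1, 35→5, 35→5
Rank sum = 1 + 5 + 5 = 11

11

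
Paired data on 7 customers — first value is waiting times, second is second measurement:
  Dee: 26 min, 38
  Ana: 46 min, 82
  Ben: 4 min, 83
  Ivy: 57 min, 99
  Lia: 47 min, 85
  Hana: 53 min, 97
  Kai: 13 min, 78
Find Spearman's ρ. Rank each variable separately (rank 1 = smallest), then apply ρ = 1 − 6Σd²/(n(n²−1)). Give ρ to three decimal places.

Ranks of variable 1: 3, 4, 1, 7, 5, 6, 2
Ranks of variable 2: 1, 3, 4, 7, 5, 6, 2
d = r₁ − r₂: 2, 1, -3, 0, 0, 0, 0
d²: 4, 1, 9, 0, 0, 0, 0; Σd² = 14
ρ = 1 − 6·14/(7·48) = 1 − 84/336 = 0.750

0.750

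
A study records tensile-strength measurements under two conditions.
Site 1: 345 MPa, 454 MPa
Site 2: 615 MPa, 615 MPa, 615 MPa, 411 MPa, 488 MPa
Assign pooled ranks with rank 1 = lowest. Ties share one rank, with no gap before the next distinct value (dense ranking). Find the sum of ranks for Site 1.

Sorted (ascending): 345, 411, 454, 488, 615, 615, 615
The 3 values of 615 share dense rank 5.
Remaining distinct values take the next consecutive integers.
Site 1 values → pooled ranks: 345→1, 454→3
Rank sum = 1 + 3 = 4

4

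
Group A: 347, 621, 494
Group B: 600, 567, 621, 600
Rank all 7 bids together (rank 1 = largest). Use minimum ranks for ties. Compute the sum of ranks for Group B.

Sorted (descending): 621, 621, 600, 600, 567, 494, 347
The 2 values of 621 occupy positions 1–2 → each gets rank 1.
The 2 values of 600 occupy positions 3–4 → each gets rank 3.
Group B values → pooled ranks: 600→3, 567→5, 621→1, 600→3
Rank sum = 3 + 5 + 1 + 3 = 12

12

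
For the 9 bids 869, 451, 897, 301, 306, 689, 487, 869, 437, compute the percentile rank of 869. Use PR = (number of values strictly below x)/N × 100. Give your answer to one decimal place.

66.7

N = 9.
Strictly below 869: 6. Equal to 869: 2.
PR = 6/9 × 100 = 66.7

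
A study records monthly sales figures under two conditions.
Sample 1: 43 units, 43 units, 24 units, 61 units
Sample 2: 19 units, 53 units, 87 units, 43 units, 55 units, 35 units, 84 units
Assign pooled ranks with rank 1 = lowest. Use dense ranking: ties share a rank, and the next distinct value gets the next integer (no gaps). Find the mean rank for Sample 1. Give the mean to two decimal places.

4.25

Sorted (ascending): 19, 24, 35, 43, 43, 43, 53, 55, 61, 84, 87
The 3 values of 43 share dense rank 4.
Remaining distinct values take the next consecutive integers.
Sample 1 values → pooled ranks: 43→4, 43→4, 24→2, 61→7
Mean rank = (4 + 4 + 2 + 7) / 4 = 4.25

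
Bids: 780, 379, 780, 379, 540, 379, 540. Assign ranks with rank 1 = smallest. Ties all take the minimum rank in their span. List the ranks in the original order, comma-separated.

Sorted (ascending): 379, 379, 379, 540, 540, 780, 780
The 3 values of 379 occupy positions 1–3 → each gets rank 1.
The 2 values of 540 occupy positions 4–5 → each gets rank 4.
The 2 values of 780 occupy positions 6–7 → each gets rank 6.

6, 1, 6, 1, 4, 1, 4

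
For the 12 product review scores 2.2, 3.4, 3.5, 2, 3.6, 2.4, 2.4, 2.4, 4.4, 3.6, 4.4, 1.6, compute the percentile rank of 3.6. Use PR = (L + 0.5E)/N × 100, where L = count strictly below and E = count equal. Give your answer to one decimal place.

N = 12.
Strictly below 3.6: 8. Equal to 3.6: 2.
PR = (8 + 0.5·2)/12 × 100 = 75.0

75.0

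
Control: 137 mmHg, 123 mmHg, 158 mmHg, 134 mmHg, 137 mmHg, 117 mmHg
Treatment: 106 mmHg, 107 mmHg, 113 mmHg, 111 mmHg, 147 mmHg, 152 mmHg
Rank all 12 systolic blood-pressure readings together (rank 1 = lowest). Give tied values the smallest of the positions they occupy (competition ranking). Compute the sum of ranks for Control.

Sorted (ascending): 106, 107, 111, 113, 117, 123, 134, 137, 137, 147, 152, 158
The 2 values of 137 occupy positions 8–9 → each gets rank 8.
Control values → pooled ranks: 137→8, 123→6, 158→12, 134→7, 137→8, 117→5
Rank sum = 8 + 6 + 12 + 7 + 8 + 5 = 46

46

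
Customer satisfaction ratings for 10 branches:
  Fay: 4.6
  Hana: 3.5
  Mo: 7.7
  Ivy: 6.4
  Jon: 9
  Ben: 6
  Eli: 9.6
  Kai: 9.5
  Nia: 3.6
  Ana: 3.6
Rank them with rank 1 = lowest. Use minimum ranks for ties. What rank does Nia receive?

2

Sorted (ascending): 3.5, 3.6, 3.6, 4.6, 6, 6.4, 7.7, 9, 9.5, 9.6
The 2 values of 3.6 occupy positions 2–3 → each gets rank 2.
Nia has value 3.6 → rank 2.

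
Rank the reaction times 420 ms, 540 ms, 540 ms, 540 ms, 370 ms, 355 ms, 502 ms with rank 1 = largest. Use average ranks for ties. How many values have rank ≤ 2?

Sorted (descending): 540, 540, 540, 502, 420, 370, 355
The 3 values of 540 occupy positions 1–3 → average rank 2.
Ranks ≤ 2: {2, 2, 2} → 3 values.

3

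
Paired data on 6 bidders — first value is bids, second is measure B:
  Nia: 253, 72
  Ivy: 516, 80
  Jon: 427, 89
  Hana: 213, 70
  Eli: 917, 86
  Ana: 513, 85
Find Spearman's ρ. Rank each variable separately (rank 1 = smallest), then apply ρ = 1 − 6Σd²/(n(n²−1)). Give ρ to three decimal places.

Ranks of variable 1: 2, 5, 3, 1, 6, 4
Ranks of variable 2: 2, 3, 6, 1, 5, 4
d = r₁ − r₂: 0, 2, -3, 0, 1, 0
d²: 0, 4, 9, 0, 1, 0; Σd² = 14
ρ = 1 − 6·14/(6·35) = 1 − 84/210 = 0.600

0.600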